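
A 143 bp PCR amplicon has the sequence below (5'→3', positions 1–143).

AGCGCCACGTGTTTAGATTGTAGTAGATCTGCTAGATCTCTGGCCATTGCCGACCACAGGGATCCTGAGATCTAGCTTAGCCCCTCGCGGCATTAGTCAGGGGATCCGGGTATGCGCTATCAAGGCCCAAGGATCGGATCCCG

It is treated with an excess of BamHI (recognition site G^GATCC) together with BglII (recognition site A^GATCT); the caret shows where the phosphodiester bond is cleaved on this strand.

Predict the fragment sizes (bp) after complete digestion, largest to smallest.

34, 34, 26, 25, 9, 8, 7 bp

BamHI sites (GGATCC) start at positions 60, 102, 136.
BamHI cuts after the first base of each site, so after positions 60, 102, 136.
BglII sites (AGATCT) start at positions 25, 34, 68.
BglII cuts after the first base of each site, so after positions 25, 34, 68.
Combined cut positions: 25, 34, 60, 68, 102, 136.
Linear molecule, 6 cuts → 7 fragments:
  1–25 → 25 bp
  26–34 → 9 bp
  35–60 → 26 bp
  61–68 → 8 bp
  69–102 → 34 bp
  103–136 → 34 bp
  137–143 → 7 bp
Sorted largest to smallest: 34, 34, 26, 25, 9, 8, 7 bp.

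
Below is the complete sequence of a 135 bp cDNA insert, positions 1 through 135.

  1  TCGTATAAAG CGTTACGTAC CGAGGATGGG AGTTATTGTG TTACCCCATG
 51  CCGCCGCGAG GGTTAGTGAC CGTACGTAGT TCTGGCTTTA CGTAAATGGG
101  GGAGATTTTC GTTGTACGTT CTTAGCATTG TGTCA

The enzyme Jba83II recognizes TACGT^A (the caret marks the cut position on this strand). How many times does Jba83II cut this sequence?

3

TACGTA occurs starting at positions 14, 73, 89.
Jba83II cuts at 3 sites.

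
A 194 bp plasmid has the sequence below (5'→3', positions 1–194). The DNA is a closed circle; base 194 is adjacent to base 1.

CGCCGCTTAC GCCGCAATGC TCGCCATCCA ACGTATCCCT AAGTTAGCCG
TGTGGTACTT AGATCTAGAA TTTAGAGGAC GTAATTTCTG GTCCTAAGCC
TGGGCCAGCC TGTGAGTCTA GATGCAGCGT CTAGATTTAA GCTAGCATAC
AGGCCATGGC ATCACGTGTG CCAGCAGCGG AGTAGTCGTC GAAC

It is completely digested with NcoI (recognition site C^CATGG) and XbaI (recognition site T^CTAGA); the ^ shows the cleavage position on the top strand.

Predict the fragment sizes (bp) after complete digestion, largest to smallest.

104, 53, 24, 13 bp

The NcoI site (CCATGG) starts at position 154.
NcoI cuts after the first base of each site, so after position 154.
XbaI sites (TCTAGA) start at positions 64, 117, 130.
XbaI cuts after the first base of each site, so after positions 64, 117, 130.
Combined cut positions: 64, 117, 130, 154.
Circular molecule, 4 cuts → 4 fragments:
  65–117 → 53 bp
  118–130 → 13 bp
  131–154 → 24 bp
  155–194 then 1–64 → 40 + 64 = 104 bp
Sorted largest to smallest: 104, 53, 24, 13 bp.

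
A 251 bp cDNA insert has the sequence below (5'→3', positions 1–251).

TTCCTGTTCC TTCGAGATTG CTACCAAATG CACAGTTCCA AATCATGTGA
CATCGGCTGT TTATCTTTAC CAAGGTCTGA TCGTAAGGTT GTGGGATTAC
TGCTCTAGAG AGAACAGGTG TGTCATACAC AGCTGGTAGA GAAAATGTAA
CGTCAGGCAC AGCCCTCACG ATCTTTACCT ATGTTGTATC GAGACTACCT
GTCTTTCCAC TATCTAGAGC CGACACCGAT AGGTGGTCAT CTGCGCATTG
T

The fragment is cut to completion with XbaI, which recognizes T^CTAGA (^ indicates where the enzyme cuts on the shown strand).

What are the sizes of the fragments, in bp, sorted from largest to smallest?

XbaI sites (TCTAGA) start at positions 104, 213.
XbaI cuts after the first base of each site, so after positions 104, 213.
Linear molecule, 2 cuts → 3 fragments:
  1–104 → 104 bp
  105–213 → 109 bp
  214–251 → 38 bp
Sorted largest to smallest: 109, 104, 38 bp.

109, 104, 38 bp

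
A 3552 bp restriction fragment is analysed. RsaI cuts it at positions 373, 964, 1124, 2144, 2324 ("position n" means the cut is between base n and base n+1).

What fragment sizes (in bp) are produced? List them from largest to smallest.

1228, 1020, 591, 373, 180, 160 bp

Linear molecule, 5 cuts → 6 fragments:
  373 − 0 = 373 bp
  964 − 373 = 591 bp
  1124 − 964 = 160 bp
  2144 − 1124 = 1020 bp
  2324 − 2144 = 180 bp
  3552 − 2324 = 1228 bp
Sorted largest to smallest: 1228, 1020, 591, 373, 180, 160 bp.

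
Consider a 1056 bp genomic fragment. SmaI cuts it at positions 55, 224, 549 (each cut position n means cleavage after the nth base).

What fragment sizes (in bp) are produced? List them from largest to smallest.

Linear molecule, 3 cuts → 4 fragments:
  55 − 0 = 55 bp
  224 − 55 = 169 bp
  549 − 224 = 325 bp
  1056 − 549 = 507 bp
Sorted largest to smallest: 507, 325, 169, 55 bp.

507, 325, 169, 55 bp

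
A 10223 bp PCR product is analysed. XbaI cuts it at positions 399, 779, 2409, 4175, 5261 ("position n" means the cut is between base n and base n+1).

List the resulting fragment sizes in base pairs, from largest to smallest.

4962, 1766, 1630, 1086, 399, 380 bp

Linear molecule, 5 cuts → 6 fragments:
  399 − 0 = 399 bp
  779 − 399 = 380 bp
  2409 − 779 = 1630 bp
  4175 − 2409 = 1766 bp
  5261 − 4175 = 1086 bp
  10223 − 5261 = 4962 bp
Sorted largest to smallest: 4962, 1766, 1630, 1086, 399, 380 bp.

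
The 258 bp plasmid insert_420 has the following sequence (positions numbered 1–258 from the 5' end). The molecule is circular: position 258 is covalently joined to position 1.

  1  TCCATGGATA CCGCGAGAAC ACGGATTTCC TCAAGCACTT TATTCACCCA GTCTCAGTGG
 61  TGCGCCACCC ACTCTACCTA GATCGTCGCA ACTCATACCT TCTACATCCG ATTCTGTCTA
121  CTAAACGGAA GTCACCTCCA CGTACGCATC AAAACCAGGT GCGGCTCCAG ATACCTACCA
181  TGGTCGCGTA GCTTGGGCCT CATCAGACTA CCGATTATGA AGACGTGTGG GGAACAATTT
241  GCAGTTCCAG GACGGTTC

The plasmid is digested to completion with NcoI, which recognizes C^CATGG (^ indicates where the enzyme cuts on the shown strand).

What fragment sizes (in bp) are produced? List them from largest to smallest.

176, 82 bp

NcoI sites (CCATGG) start at positions 2, 178.
NcoI cuts after the first base of each site, so after positions 2, 178.
Circular molecule, 2 cuts → 2 fragments:
  3–178 → 176 bp
  179–258 then 1–2 → 80 + 2 = 82 bp
Sorted largest to smallest: 176, 82 bp.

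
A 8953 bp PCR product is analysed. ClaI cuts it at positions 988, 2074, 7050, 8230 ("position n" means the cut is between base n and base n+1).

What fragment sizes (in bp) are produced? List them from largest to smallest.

4976, 1180, 1086, 988, 723 bp

Linear molecule, 4 cuts → 5 fragments:
  988 − 0 = 988 bp
  2074 − 988 = 1086 bp
  7050 − 2074 = 4976 bp
  8230 − 7050 = 1180 bp
  8953 − 8230 = 723 bp
Sorted largest to smallest: 4976, 1180, 1086, 988, 723 bp.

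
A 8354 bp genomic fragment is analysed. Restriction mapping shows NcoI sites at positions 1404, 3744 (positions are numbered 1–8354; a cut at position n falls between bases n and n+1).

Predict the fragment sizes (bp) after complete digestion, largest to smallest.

4610, 2340, 1404 bp

Linear molecule, 2 cuts → 3 fragments:
  1404 − 0 = 1404 bp
  3744 − 1404 = 2340 bp
  8354 − 3744 = 4610 bp
Sorted largest to smallest: 4610, 2340, 1404 bp.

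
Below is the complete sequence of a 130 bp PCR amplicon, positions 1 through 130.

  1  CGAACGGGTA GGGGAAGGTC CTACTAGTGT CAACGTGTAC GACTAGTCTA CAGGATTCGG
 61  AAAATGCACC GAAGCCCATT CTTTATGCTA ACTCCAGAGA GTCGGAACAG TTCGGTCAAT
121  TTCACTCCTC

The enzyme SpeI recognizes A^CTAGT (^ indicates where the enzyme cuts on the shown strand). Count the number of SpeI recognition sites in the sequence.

2

ACTAGT occurs starting at positions 23, 42.
SpeI cuts at 2 sites.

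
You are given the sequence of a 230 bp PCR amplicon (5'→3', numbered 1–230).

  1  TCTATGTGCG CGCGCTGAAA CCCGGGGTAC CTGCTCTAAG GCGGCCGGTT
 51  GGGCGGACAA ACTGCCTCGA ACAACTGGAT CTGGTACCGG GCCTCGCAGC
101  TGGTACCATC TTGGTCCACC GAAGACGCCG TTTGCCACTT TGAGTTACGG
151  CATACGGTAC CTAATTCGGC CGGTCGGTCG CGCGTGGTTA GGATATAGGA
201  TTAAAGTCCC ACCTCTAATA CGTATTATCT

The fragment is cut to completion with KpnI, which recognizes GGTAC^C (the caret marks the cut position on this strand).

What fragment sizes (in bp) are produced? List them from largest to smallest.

70, 57, 54, 30, 19 bp

KpnI sites (GGTACC) start at positions 26, 83, 102, 156.
KpnI cuts after base 5 of each site (before the last base), so after positions 30, 87, 106, 160.
Linear molecule, 4 cuts → 5 fragments:
  1–30 → 30 bp
  31–87 → 57 bp
  88–106 → 19 bp
  107–160 → 54 bp
  161–230 → 70 bp
Sorted largest to smallest: 70, 57, 54, 30, 19 bp.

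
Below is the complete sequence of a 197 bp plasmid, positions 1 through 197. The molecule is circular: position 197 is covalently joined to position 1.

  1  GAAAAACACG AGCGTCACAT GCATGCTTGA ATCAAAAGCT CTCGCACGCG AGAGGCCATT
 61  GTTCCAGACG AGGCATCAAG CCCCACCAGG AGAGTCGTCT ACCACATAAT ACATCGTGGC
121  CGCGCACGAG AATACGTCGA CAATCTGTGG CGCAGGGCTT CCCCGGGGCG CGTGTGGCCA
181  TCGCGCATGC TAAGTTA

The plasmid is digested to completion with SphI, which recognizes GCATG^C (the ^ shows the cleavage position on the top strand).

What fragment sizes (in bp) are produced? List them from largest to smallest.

164, 33 bp

SphI sites (GCATGC) start at positions 21, 185.
SphI cuts after base 5 of each site (before the last base), so after positions 25, 189.
Circular molecule, 2 cuts → 2 fragments:
  26–189 → 164 bp
  190–197 then 1–25 → 8 + 25 = 33 bp
Sorted largest to smallest: 164, 33 bp.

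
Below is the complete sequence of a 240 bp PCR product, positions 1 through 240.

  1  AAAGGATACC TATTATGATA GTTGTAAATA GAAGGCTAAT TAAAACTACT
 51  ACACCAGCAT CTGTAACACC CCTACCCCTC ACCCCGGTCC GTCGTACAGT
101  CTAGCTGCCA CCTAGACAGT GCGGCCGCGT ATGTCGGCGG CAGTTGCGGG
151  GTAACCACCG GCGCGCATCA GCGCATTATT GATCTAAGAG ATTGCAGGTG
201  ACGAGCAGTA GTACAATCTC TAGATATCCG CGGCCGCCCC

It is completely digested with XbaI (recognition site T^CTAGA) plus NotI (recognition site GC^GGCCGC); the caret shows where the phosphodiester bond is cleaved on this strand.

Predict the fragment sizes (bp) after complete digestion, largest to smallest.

122, 97, 12, 9 bp

The XbaI site (TCTAGA) starts at position 219.
XbaI cuts after the first base of each site, so after position 219.
NotI sites (GCGGCCGC) start at positions 121, 230.
NotI cuts after base 2 of each site, so after positions 122, 231.
Combined cut positions: 122, 219, 231.
Linear molecule, 3 cuts → 4 fragments:
  1–122 → 122 bp
  123–219 → 97 bp
  220–231 → 12 bp
  232–240 → 9 bp
Sorted largest to smallest: 122, 97, 12, 9 bp.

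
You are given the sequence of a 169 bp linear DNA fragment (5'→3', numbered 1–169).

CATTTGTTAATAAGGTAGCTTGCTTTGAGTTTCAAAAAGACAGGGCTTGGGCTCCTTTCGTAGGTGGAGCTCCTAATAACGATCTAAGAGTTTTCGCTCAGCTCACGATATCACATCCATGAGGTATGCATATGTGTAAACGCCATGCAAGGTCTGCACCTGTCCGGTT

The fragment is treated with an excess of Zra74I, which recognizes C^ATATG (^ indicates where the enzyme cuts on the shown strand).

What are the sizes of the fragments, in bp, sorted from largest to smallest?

The Zra74I site (CATATG) starts at position 129.
Zra74I cuts after the first base of each site, so after position 129.
Linear molecule, 1 cut → 2 fragments:
  1–129 → 129 bp
  130–169 → 40 bp
Sorted largest to smallest: 129, 40 bp.

129, 40 bp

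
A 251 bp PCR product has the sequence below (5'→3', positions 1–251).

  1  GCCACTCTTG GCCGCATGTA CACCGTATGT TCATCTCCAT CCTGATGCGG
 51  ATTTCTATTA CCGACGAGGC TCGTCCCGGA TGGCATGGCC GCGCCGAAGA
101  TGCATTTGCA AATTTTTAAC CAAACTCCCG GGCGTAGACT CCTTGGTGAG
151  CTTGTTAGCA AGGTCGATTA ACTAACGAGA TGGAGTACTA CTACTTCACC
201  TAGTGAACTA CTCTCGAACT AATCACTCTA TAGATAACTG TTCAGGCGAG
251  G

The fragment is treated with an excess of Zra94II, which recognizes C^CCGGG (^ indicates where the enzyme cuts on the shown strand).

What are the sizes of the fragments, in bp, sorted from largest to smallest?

The Zra94II site (CCCGGG) starts at position 127.
Zra94II cuts after the first base of each site, so after position 127.
Linear molecule, 1 cut → 2 fragments:
  1–127 → 127 bp
  128–251 → 124 bp
Sorted largest to smallest: 127, 124 bp.

127, 124 bp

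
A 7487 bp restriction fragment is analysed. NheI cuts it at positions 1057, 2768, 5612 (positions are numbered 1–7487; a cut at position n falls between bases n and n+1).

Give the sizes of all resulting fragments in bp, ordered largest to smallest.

2844, 1875, 1711, 1057 bp

Linear molecule, 3 cuts → 4 fragments:
  1057 − 0 = 1057 bp
  2768 − 1057 = 1711 bp
  5612 − 2768 = 2844 bp
  7487 − 5612 = 1875 bp
Sorted largest to smallest: 2844, 1875, 1711, 1057 bp.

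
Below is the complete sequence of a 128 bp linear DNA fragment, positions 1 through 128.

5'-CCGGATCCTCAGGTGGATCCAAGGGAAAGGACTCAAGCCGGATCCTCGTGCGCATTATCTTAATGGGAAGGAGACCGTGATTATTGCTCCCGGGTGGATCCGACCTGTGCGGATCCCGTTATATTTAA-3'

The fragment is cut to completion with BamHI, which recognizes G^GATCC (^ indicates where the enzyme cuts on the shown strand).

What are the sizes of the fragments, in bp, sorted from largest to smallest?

56, 25, 17, 15, 12, 3 bp

BamHI sites (GGATCC) start at positions 3, 15, 40, 96, 111.
BamHI cuts after the first base of each site, so after positions 3, 15, 40, 96, 111.
Linear molecule, 5 cuts → 6 fragments:
  1–3 → 3 bp
  4–15 → 12 bp
  16–40 → 25 bp
  41–96 → 56 bp
  97–111 → 15 bp
  112–128 → 17 bp
Sorted largest to smallest: 56, 25, 17, 15, 12, 3 bp.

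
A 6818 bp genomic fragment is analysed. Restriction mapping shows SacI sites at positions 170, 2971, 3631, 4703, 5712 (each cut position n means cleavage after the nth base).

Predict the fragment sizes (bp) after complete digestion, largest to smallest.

Linear molecule, 5 cuts → 6 fragments:
  170 − 0 = 170 bp
  2971 − 170 = 2801 bp
  3631 − 2971 = 660 bp
  4703 − 3631 = 1072 bp
  5712 − 4703 = 1009 bp
  6818 − 5712 = 1106 bp
Sorted largest to smallest: 2801, 1106, 1072, 1009, 660, 170 bp.

2801, 1106, 1072, 1009, 660, 170 bp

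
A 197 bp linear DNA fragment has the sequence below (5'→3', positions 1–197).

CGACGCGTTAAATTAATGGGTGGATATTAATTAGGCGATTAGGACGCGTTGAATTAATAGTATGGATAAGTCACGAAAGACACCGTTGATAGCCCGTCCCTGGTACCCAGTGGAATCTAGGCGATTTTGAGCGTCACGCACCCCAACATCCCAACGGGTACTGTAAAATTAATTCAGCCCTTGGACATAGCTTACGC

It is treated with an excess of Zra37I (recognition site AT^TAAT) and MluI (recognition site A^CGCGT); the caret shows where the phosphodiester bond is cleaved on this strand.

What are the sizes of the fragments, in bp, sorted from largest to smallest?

115, 28, 17, 14, 10, 10, 3 bp

Zra37I sites (ATTAAT) start at positions 12, 26, 53, 168.
Zra37I cuts after base 2 of each site, so after positions 13, 27, 54, 169.
MluI sites (ACGCGT) start at positions 3, 44.
MluI cuts after the first base of each site, so after positions 3, 44.
Combined cut positions: 3, 13, 27, 44, 54, 169.
Linear molecule, 6 cuts → 7 fragments:
  1–3 → 3 bp
  4–13 → 10 bp
  14–27 → 14 bp
  28–44 → 17 bp
  45–54 → 10 bp
  55–169 → 115 bp
  170–197 → 28 bp
Sorted largest to smallest: 115, 28, 17, 14, 10, 10, 3 bp.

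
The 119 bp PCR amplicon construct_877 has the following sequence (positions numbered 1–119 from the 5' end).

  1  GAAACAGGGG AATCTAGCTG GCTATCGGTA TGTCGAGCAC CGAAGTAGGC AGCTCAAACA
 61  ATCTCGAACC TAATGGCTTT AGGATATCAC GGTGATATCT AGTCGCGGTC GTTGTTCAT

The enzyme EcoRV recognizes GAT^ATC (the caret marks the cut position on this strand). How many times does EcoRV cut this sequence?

2

GATATC occurs starting at positions 83, 94.
EcoRV cuts at 2 sites.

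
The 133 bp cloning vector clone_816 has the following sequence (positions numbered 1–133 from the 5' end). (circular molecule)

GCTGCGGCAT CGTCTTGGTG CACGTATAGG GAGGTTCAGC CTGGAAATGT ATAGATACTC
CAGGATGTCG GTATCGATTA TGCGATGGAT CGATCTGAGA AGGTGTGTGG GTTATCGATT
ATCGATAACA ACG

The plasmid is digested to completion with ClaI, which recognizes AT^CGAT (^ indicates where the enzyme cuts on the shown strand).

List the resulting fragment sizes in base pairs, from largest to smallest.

85, 25, 16, 7 bp

ClaI sites (ATCGAT) start at positions 73, 89, 114, 121.
ClaI cuts after base 2 of each site, so after positions 74, 90, 115, 122.
Circular molecule, 4 cuts → 4 fragments:
  75–90 → 16 bp
  91–115 → 25 bp
  116–122 → 7 bp
  123–133 then 1–74 → 11 + 74 = 85 bp
Sorted largest to smallest: 85, 25, 16, 7 bp.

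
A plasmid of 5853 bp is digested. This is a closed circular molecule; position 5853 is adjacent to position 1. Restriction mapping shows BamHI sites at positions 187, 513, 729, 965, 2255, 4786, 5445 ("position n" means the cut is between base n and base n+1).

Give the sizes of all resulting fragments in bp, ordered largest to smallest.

Circular molecule, 7 cuts → 7 fragments:
  513 − 187 = 326 bp
  729 − 513 = 216 bp
  965 − 729 = 236 bp
  2255 − 965 = 1290 bp
  4786 − 2255 = 2531 bp
  5445 − 4786 = 659 bp
  wrap: 5853 − 5445 + 187 = 595 bp
Sorted largest to smallest: 2531, 1290, 659, 595, 326, 236, 216 bp.

2531, 1290, 659, 595, 326, 236, 216 bp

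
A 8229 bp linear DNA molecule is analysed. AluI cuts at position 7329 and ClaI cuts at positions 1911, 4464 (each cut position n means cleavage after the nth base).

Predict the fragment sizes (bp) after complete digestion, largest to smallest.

2865, 2553, 1911, 900 bp

Combined cut positions (sorted): 1911, 4464, 7329.
Linear molecule, 3 cuts → 4 fragments:
  1911 − 0 = 1911 bp
  4464 − 1911 = 2553 bp
  7329 − 4464 = 2865 bp
  8229 − 7329 = 900 bp
Sorted largest to smallest: 2865, 2553, 1911, 900 bp.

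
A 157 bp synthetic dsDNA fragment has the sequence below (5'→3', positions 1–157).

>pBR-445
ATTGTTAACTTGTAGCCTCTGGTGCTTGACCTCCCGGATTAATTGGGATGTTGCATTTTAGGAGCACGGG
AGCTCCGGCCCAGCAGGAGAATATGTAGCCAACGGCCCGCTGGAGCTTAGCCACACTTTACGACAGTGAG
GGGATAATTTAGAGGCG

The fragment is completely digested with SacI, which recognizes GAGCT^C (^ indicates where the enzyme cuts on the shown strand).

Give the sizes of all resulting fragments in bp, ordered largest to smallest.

83, 74 bp

The SacI site (GAGCTC) starts at position 70.
SacI cuts after base 5 of each site (before the last base), so after position 74.
Linear molecule, 1 cut → 2 fragments:
  1–74 → 74 bp
  75–157 → 83 bp
Sorted largest to smallest: 83, 74 bp.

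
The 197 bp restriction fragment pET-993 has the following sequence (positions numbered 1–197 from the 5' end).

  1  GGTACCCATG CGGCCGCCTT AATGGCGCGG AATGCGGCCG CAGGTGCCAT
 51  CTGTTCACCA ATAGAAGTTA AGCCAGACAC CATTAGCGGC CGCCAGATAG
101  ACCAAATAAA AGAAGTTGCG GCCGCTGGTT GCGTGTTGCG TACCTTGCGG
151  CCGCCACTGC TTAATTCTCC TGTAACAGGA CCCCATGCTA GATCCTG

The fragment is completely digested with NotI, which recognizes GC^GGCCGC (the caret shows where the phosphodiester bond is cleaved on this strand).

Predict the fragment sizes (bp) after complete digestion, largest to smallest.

52, 49, 32, 29, 24, 11 bp

NotI sites (GCGGCCGC) start at positions 10, 34, 86, 118, 147.
NotI cuts after base 2 of each site, so after positions 11, 35, 87, 119, 148.
Linear molecule, 5 cuts → 6 fragments:
  1–11 → 11 bp
  12–35 → 24 bp
  36–87 → 52 bp
  88–119 → 32 bp
  120–148 → 29 bp
  149–197 → 49 bp
Sorted largest to smallest: 52, 49, 32, 29, 24, 11 bp.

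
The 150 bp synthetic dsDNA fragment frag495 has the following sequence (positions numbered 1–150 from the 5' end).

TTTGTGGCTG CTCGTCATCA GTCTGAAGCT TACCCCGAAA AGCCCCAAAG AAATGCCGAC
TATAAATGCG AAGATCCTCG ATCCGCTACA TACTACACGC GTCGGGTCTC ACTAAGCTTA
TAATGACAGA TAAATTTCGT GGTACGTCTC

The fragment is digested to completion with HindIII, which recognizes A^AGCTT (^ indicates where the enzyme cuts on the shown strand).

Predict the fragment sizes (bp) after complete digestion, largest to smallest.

HindIII sites (AAGCTT) start at positions 26, 114.
HindIII cuts after the first base of each site, so after positions 26, 114.
Linear molecule, 2 cuts → 3 fragments:
  1–26 → 26 bp
  27–114 → 88 bp
  115–150 → 36 bp
Sorted largest to smallest: 88, 36, 26 bp.

88, 36, 26 bp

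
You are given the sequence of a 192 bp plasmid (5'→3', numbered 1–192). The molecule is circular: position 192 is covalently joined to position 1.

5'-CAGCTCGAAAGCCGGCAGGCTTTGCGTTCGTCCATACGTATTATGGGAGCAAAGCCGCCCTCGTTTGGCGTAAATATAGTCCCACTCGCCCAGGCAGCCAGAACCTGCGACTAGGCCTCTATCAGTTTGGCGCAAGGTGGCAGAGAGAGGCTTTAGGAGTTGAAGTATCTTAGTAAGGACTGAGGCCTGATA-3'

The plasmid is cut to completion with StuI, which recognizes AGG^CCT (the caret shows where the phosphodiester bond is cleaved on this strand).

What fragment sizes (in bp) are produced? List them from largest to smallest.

122, 70 bp

StuI sites (AGGCCT) start at positions 113, 183.
StuI cuts after base 3 of each site, so after positions 115, 185.
Circular molecule, 2 cuts → 2 fragments:
  116–185 → 70 bp
  186–192 then 1–115 → 7 + 115 = 122 bp
Sorted largest to smallest: 122, 70 bp.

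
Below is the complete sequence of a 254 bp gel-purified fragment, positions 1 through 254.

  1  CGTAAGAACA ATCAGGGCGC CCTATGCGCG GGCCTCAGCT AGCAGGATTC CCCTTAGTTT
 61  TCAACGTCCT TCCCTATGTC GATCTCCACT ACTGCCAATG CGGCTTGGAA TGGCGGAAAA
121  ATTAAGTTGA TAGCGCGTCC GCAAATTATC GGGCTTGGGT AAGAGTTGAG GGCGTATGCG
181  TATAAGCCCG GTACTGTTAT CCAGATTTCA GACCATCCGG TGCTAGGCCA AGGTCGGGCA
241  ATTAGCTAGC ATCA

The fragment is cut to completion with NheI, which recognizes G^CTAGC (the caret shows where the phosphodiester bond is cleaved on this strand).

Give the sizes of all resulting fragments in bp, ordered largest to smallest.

NheI sites (GCTAGC) start at positions 38, 245.
NheI cuts after the first base of each site, so after positions 38, 245.
Linear molecule, 2 cuts → 3 fragments:
  1–38 → 38 bp
  39–245 → 207 bp
  246–254 → 9 bp
Sorted largest to smallest: 207, 38, 9 bp.

207, 38, 9 bp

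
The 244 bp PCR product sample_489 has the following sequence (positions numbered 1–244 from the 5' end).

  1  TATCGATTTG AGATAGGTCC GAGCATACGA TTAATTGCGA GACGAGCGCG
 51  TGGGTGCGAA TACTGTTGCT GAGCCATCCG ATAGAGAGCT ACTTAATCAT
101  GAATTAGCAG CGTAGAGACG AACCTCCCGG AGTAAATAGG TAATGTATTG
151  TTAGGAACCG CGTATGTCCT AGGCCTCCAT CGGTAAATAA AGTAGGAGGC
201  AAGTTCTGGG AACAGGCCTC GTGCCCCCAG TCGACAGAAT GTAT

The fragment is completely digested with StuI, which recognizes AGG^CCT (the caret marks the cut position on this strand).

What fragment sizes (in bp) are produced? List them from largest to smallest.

StuI sites (AGGCCT) start at positions 171, 214.
StuI cuts after base 3 of each site, so after positions 173, 216.
Linear molecule, 2 cuts → 3 fragments:
  1–173 → 173 bp
  174–216 → 43 bp
  217–244 → 28 bp
Sorted largest to smallest: 173, 43, 28 bp.

173, 43, 28 bp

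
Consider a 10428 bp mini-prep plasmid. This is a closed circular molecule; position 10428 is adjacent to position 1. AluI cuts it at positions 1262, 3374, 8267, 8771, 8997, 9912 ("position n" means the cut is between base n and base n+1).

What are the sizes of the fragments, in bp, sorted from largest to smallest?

4893, 2112, 1778, 915, 504, 226 bp

Circular molecule, 6 cuts → 6 fragments:
  3374 − 1262 = 2112 bp
  8267 − 3374 = 4893 bp
  8771 − 8267 = 504 bp
  8997 − 8771 = 226 bp
  9912 − 8997 = 915 bp
  wrap: 10428 − 9912 + 1262 = 1778 bp
Sorted largest to smallest: 4893, 2112, 1778, 915, 504, 226 bp.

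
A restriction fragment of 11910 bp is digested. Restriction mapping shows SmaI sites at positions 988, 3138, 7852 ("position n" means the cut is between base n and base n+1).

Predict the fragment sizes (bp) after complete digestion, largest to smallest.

4714, 4058, 2150, 988 bp

Linear molecule, 3 cuts → 4 fragments:
  988 − 0 = 988 bp
  3138 − 988 = 2150 bp
  7852 − 3138 = 4714 bp
  11910 − 7852 = 4058 bp
Sorted largest to smallest: 4714, 4058, 2150, 988 bp.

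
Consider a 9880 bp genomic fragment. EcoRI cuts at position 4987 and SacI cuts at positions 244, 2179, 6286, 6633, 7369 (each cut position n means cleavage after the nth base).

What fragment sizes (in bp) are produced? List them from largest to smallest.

Combined cut positions (sorted): 244, 2179, 4987, 6286, 6633, 7369.
Linear molecule, 6 cuts → 7 fragments:
  244 − 0 = 244 bp
  2179 − 244 = 1935 bp
  4987 − 2179 = 2808 bp
  6286 − 4987 = 1299 bp
  6633 − 6286 = 347 bp
  7369 − 6633 = 736 bp
  9880 − 7369 = 2511 bp
Sorted largest to smallest: 2808, 2511, 1935, 1299, 736, 347, 244 bp.

2808, 2511, 1935, 1299, 736, 347, 244 bp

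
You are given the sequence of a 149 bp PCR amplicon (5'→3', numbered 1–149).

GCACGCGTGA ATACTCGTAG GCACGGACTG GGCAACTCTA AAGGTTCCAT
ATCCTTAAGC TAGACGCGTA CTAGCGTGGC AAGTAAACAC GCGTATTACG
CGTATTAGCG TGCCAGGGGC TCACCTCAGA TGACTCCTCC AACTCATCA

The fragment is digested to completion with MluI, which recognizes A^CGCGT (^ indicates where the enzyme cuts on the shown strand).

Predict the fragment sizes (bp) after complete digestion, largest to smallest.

MluI sites (ACGCGT) start at positions 3, 64, 89, 98.
MluI cuts after the first base of each site, so after positions 3, 64, 89, 98.
Linear molecule, 4 cuts → 5 fragments:
  1–3 → 3 bp
  4–64 → 61 bp
  65–89 → 25 bp
  90–98 → 9 bp
  99–149 → 51 bp
Sorted largest to smallest: 61, 51, 25, 9, 3 bp.

61, 51, 25, 9, 3 bp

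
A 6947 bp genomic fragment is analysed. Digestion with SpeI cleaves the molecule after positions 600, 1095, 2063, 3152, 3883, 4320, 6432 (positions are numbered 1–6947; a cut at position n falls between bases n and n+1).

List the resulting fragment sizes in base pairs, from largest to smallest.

2112, 1089, 968, 731, 600, 515, 495, 437 bp

Linear molecule, 7 cuts → 8 fragments:
  600 − 0 = 600 bp
  1095 − 600 = 495 bp
  2063 − 1095 = 968 bp
  3152 − 2063 = 1089 bp
  3883 − 3152 = 731 bp
  4320 − 3883 = 437 bp
  6432 − 4320 = 2112 bp
  6947 − 6432 = 515 bp
Sorted largest to smallest: 2112, 1089, 968, 731, 600, 515, 495, 437 bp.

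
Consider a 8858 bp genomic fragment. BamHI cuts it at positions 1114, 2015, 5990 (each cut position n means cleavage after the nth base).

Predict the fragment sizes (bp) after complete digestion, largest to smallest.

3975, 2868, 1114, 901 bp

Linear molecule, 3 cuts → 4 fragments:
  1114 − 0 = 1114 bp
  2015 − 1114 = 901 bp
  5990 − 2015 = 3975 bp
  8858 − 5990 = 2868 bp
Sorted largest to smallest: 3975, 2868, 1114, 901 bp.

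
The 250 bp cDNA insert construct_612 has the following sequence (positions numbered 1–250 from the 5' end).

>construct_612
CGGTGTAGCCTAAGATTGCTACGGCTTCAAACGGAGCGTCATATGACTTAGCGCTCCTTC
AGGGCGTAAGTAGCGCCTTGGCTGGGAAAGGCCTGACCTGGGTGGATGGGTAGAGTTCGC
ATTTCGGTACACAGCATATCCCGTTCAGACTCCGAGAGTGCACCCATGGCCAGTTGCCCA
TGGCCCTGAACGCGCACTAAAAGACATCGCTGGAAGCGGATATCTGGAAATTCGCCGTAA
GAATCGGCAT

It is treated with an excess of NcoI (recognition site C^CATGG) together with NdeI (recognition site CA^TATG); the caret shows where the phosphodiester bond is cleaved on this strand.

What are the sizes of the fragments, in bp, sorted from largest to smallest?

123, 72, 41, 14 bp

NcoI sites (CCATGG) start at positions 164, 178.
NcoI cuts after the first base of each site, so after positions 164, 178.
The NdeI site (CATATG) starts at position 40.
NdeI cuts after base 2 of each site, so after position 41.
Combined cut positions: 41, 164, 178.
Linear molecule, 3 cuts → 4 fragments:
  1–41 → 41 bp
  42–164 → 123 bp
  165–178 → 14 bp
  179–250 → 72 bp
Sorted largest to smallest: 123, 72, 41, 14 bp.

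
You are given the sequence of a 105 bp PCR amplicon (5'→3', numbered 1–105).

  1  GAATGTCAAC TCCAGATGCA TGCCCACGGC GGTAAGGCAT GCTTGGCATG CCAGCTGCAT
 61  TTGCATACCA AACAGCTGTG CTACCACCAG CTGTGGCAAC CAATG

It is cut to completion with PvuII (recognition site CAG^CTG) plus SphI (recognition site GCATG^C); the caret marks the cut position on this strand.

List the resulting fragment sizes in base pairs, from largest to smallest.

PvuII sites (CAGCTG) start at positions 52, 73, 88.
PvuII cuts after base 3 of each site, so after positions 54, 75, 90.
SphI sites (GCATGC) start at positions 18, 37, 46.
SphI cuts after base 5 of each site (before the last base), so after positions 22, 41, 50.
Combined cut positions: 22, 41, 50, 54, 75, 90.
Linear molecule, 6 cuts → 7 fragments:
  1–22 → 22 bp
  23–41 → 19 bp
  42–50 → 9 bp
  51–54 → 4 bp
  55–75 → 21 bp
  76–90 → 15 bp
  91–105 → 15 bp
Sorted largest to smallest: 22, 21, 19, 15, 15, 9, 4 bp.

22, 21, 19, 15, 15, 9, 4 bp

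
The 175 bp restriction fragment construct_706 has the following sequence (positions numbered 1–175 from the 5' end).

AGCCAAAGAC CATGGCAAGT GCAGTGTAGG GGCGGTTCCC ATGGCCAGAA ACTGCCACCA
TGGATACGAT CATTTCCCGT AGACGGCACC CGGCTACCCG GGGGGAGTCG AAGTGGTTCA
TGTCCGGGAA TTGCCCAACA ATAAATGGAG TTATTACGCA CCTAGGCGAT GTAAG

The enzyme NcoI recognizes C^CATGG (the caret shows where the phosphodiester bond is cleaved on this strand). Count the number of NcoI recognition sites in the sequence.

CCATGG occurs starting at positions 10, 39, 58.
NcoI cuts at 3 sites.

3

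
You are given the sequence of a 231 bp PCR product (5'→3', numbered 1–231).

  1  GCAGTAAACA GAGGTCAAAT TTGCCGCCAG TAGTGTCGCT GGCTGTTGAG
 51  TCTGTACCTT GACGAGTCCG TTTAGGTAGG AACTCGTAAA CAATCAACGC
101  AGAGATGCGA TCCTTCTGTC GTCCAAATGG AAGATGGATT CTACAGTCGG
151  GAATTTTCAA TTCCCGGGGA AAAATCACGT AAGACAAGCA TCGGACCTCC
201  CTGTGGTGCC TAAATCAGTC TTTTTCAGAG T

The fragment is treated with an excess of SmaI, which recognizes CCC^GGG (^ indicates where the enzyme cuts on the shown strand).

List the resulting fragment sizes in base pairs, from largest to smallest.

The SmaI site (CCCGGG) starts at position 163.
SmaI cuts after base 3 of each site, so after position 165.
Linear molecule, 1 cut → 2 fragments:
  1–165 → 165 bp
  166–231 → 66 bp
Sorted largest to smallest: 165, 66 bp.

165, 66 bp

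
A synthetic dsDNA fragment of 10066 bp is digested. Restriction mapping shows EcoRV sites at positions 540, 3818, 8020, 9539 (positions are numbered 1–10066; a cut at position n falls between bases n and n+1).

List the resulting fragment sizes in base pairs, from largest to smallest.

Linear molecule, 4 cuts → 5 fragments:
  540 − 0 = 540 bp
  3818 − 540 = 3278 bp
  8020 − 3818 = 4202 bp
  9539 − 8020 = 1519 bp
  10066 − 9539 = 527 bp
Sorted largest to smallest: 4202, 3278, 1519, 540, 527 bp.

4202, 3278, 1519, 540, 527 bp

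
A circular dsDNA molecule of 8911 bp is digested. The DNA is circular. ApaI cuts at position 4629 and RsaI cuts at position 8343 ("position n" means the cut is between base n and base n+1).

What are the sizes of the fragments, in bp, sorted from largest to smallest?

Combined cut positions (sorted): 4629, 8343.
Circular molecule, 2 cuts → 2 fragments:
  8343 − 4629 = 3714 bp
  wrap: 8911 − 8343 + 4629 = 5197 bp
Sorted largest to smallest: 5197, 3714 bp.

5197, 3714 bp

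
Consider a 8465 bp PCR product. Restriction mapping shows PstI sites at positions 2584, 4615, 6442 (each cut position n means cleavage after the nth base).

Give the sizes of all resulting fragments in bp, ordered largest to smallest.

Linear molecule, 3 cuts → 4 fragments:
  2584 − 0 = 2584 bp
  4615 − 2584 = 2031 bp
  6442 − 4615 = 1827 bp
  8465 − 6442 = 2023 bp
Sorted largest to smallest: 2584, 2031, 2023, 1827 bp.

2584, 2031, 2023, 1827 bp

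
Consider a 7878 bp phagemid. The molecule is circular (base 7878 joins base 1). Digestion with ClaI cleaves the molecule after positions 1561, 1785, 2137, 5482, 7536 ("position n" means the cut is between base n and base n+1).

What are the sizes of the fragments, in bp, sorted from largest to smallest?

3345, 2054, 1903, 352, 224 bp

Circular molecule, 5 cuts → 5 fragments:
  1785 − 1561 = 224 bp
  2137 − 1785 = 352 bp
  5482 − 2137 = 3345 bp
  7536 − 5482 = 2054 bp
  wrap: 7878 − 7536 + 1561 = 1903 bp
Sorted largest to smallest: 3345, 2054, 1903, 352, 224 bp.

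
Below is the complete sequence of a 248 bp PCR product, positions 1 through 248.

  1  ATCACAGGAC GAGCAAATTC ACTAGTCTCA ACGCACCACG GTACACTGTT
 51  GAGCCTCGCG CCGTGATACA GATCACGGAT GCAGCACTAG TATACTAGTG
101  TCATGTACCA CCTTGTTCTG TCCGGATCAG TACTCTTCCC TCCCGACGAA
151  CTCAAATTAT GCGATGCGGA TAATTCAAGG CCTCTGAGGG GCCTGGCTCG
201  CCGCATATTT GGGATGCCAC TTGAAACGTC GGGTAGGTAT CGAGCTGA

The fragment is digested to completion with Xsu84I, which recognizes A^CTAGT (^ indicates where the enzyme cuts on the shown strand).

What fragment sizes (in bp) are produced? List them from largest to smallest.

Xsu84I sites (ACTAGT) start at positions 21, 86, 94.
Xsu84I cuts after the first base of each site, so after positions 21, 86, 94.
Linear molecule, 3 cuts → 4 fragments:
  1–21 → 21 bp
  22–86 → 65 bp
  87–94 → 8 bp
  95–248 → 154 bp
Sorted largest to smallest: 154, 65, 21, 8 bp.

154, 65, 21, 8 bp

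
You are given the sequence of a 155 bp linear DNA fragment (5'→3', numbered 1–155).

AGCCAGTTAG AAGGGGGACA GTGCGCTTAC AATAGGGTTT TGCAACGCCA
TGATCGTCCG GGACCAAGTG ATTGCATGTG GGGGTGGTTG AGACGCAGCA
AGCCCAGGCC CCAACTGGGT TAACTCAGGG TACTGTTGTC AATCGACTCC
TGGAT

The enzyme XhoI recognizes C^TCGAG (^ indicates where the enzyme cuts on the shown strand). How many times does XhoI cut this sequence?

No occurrence of CTCGAG is present in the sequence.
XhoI does not cut: 0 sites.

0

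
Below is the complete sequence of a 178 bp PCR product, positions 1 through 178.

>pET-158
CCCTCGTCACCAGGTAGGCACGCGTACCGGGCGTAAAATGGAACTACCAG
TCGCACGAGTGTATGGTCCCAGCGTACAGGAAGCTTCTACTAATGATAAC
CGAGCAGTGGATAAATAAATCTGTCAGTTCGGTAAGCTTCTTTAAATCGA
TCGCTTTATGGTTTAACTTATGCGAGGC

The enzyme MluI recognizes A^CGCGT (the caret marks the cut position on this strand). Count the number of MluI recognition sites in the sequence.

1

ACGCGT occurs starting at position 20.
MluI cuts at 1 site.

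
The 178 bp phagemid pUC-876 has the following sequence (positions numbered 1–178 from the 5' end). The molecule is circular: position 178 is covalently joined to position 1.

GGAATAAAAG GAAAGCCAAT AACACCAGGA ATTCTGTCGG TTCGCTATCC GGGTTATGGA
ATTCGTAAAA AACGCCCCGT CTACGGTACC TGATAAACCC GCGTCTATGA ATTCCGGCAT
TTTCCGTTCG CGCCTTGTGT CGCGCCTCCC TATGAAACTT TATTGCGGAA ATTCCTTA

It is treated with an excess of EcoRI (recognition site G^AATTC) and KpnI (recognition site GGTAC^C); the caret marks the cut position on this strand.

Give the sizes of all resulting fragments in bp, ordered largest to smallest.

98, 30, 30, 20 bp

EcoRI sites (GAATTC) start at positions 29, 59, 109.
EcoRI cuts after the first base of each site, so after positions 29, 59, 109.
The KpnI site (GGTACC) starts at position 85.
KpnI cuts after base 5 of each site (before the last base), so after position 89.
Combined cut positions: 29, 59, 89, 109.
Circular molecule, 4 cuts → 4 fragments:
  30–59 → 30 bp
  60–89 → 30 bp
  90–109 → 20 bp
  110–178 then 1–29 → 69 + 29 = 98 bp
Sorted largest to smallest: 98, 30, 30, 20 bp.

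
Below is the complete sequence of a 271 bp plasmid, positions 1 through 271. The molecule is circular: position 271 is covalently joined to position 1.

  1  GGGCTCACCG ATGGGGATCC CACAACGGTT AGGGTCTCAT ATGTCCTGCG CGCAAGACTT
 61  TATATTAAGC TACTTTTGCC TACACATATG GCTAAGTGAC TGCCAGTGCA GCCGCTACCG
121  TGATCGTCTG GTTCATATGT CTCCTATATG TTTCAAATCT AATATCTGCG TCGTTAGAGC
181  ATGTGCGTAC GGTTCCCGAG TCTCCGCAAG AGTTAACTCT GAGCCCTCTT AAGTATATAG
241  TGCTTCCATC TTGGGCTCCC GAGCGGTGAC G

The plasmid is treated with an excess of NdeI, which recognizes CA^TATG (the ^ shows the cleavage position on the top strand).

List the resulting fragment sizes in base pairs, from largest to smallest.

NdeI sites (CATATG) start at positions 38, 85, 134.
NdeI cuts after base 2 of each site, so after positions 39, 86, 135.
Circular molecule, 3 cuts → 3 fragments:
  40–86 → 47 bp
  87–135 → 49 bp
  136–271 then 1–39 → 136 + 39 = 175 bp
Sorted largest to smallest: 175, 49, 47 bp.

175, 49, 47 bp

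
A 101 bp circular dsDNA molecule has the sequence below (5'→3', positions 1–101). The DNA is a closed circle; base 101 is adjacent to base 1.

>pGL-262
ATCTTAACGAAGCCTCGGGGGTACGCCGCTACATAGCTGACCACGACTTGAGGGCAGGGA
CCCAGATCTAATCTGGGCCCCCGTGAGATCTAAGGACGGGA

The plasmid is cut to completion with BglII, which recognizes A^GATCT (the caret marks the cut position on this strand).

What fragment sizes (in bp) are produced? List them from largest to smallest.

79, 22 bp

BglII sites (AGATCT) start at positions 64, 86.
BglII cuts after the first base of each site, so after positions 64, 86.
Circular molecule, 2 cuts → 2 fragments:
  65–86 → 22 bp
  87–101 then 1–64 → 15 + 64 = 79 bp
Sorted largest to smallest: 79, 22 bp.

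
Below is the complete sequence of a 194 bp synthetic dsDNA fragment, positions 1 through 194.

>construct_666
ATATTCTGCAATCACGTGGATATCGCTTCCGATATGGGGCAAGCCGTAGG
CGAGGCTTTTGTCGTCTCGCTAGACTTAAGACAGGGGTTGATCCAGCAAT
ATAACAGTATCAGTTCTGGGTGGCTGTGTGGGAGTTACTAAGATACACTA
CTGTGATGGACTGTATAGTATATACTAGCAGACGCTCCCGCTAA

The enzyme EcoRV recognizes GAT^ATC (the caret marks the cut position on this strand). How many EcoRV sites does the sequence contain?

1

GATATC occurs starting at position 19.
EcoRV cuts at 1 site.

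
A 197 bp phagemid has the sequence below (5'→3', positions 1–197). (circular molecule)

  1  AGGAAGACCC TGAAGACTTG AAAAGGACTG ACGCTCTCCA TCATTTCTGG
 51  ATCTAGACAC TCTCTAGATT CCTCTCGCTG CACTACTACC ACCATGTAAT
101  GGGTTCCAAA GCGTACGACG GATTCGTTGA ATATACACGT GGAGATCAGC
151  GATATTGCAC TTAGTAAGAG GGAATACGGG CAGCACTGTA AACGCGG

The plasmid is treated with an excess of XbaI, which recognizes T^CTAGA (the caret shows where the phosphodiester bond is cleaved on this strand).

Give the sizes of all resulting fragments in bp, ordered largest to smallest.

XbaI sites (TCTAGA) start at positions 52, 63.
XbaI cuts after the first base of each site, so after positions 52, 63.
Circular molecule, 2 cuts → 2 fragments:
  53–63 → 11 bp
  64–197 then 1–52 → 134 + 52 = 186 bp
Sorted largest to smallest: 186, 11 bp.

186, 11 bp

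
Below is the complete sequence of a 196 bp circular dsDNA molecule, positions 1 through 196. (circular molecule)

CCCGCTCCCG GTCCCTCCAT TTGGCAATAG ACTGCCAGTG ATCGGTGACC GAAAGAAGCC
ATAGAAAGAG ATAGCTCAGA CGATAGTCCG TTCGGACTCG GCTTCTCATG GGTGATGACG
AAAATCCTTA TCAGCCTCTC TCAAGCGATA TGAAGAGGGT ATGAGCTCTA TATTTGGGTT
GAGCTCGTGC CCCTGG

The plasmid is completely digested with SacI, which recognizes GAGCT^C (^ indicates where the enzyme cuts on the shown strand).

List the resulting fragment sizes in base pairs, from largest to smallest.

SacI sites (GAGCTC) start at positions 163, 181.
SacI cuts after base 5 of each site (before the last base), so after positions 167, 185.
Circular molecule, 2 cuts → 2 fragments:
  168–185 → 18 bp
  186–196 then 1–167 → 11 + 167 = 178 bp
Sorted largest to smallest: 178, 18 bp.

178, 18 bp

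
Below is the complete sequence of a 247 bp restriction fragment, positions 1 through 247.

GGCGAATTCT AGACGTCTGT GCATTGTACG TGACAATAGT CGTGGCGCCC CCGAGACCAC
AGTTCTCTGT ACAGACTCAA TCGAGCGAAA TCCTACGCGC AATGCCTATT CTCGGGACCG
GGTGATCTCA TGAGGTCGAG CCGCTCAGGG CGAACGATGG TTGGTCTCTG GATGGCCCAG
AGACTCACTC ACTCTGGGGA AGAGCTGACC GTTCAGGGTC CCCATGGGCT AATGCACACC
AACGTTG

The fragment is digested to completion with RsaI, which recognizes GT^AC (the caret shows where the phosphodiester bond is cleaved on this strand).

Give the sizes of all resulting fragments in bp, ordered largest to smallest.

RsaI sites (GTAC) start at positions 26, 69.
RsaI cuts after base 2 of each site, so after positions 27, 70.
Linear molecule, 2 cuts → 3 fragments:
  1–27 → 27 bp
  28–70 → 43 bp
  71–247 → 177 bp
Sorted largest to smallest: 177, 43, 27 bp.

177, 43, 27 bp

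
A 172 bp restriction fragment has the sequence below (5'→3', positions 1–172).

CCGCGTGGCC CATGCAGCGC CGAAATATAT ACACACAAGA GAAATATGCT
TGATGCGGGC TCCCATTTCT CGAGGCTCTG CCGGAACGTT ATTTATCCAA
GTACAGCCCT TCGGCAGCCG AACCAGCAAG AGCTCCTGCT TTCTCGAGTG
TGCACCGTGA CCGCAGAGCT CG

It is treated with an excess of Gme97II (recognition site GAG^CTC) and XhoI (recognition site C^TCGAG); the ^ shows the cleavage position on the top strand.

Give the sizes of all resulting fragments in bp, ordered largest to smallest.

Gme97II sites (GAGCTC) start at positions 130, 166.
Gme97II cuts after base 3 of each site, so after positions 132, 168.
XhoI sites (CTCGAG) start at positions 69, 143.
XhoI cuts after the first base of each site, so after positions 69, 143.
Combined cut positions: 69, 132, 143, 168.
Linear molecule, 4 cuts → 5 fragments:
  1–69 → 69 bp
  70–132 → 63 bp
  133–143 → 11 bp
  144–168 → 25 bp
  169–172 → 4 bp
Sorted largest to smallest: 69, 63, 25, 11, 4 bp.

69, 63, 25, 11, 4 bp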